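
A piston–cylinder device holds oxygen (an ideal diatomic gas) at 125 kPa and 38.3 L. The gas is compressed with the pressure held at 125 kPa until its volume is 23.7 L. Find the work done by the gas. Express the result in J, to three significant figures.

W ≈ -1820 J

Isobaric: W = P ΔV.
W = (125 kPa)(23.7 − 38.3 L) = (125)(-14.6) = -1825 J.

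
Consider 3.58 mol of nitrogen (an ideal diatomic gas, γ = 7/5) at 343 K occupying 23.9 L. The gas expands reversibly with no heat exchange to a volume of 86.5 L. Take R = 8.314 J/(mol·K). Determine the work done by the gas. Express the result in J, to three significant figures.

Adiabatic: TV^(γ−1) = const with γ = 7/5.
T₂ = T₁ (V₁/V₂)^(γ−1) = 343 × (23.9/86.5)^0.4 = 343 × 0.5978 = 205 K.
W_by = nCᵥ(T₁ − T₂) = (3.58)(20.79)(343 − 205) = 10265 J.

W ≈ 10300 J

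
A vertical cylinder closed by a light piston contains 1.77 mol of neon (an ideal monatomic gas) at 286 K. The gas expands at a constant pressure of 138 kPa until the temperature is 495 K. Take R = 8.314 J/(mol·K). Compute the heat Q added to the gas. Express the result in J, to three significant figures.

Q ≈ 7690 J

Isobaric: W = nRΔT = (1.77)(8.314)(209) = 3076 J.
ΔU = nCᵥΔT with Cᵥ = 3R/2: ΔU = (1.77)(12.47)(209) = 4613 J.
Q = ΔU + W = 4613 + 3076 = 7689 J.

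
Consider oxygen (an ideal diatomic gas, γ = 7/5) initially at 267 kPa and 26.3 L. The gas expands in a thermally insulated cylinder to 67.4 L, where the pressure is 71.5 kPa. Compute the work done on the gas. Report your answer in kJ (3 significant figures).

W ≈ -5.51 kJ

Adiabatic: W = (P₁V₁ − P₂V₂)/(γ − 1) with γ = 7/5.
P₁V₁ = 7022 J, P₂V₂ = 4819 J.
W = (7022 − 4819) / 0.4 = 5508 J.
Work on gas = −W_by = -5508 J.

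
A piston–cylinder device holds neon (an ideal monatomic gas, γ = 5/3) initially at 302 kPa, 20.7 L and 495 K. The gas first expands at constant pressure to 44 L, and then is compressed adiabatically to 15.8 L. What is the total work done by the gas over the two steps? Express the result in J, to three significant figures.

W_total ≈ -12500 J

Step 1 (isobaric): W = PΔV = (302 kPa)(44 − 20.7 L) = 7037 J.
After step 1: P = 302 kPa, V = 44 L, T = 1052 K.
Step 2 (adiabatic): W = (P₁V₁ − P₂V₂)/(γ−1) = (13288 − 26302)/0.667 = -19521 J.
W_total = 7037 − 19521 = -12485 J.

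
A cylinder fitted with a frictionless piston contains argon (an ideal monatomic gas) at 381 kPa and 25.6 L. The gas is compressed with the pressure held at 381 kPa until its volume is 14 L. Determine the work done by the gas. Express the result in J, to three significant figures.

W ≈ -4420 J

Isobaric: W = P ΔV.
W = (381 kPa)(14 − 25.6 L) = (381)(-11.6) = -4420 J.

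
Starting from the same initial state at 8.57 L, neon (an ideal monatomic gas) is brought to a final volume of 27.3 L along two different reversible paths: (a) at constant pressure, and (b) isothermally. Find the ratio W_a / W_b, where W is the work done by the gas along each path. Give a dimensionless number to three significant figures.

Path (a) isobaric: W = P₁(V₂ − V₁) → W_a/(P₁V₁) = 2.186.
Path (b) isothermal: W = P₁V₁ ln(V₂/V₁) → W_b/(P₁V₁) = 1.159.
W_a / W_b = 2.186 / 1.159 = 1.886.

W_a / W_b ≈ 1.89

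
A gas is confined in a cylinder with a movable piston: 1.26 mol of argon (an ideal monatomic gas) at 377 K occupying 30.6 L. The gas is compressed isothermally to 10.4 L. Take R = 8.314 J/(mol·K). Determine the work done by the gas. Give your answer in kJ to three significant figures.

W ≈ -4.26 kJ

Isothermal: W = nRT ln(V₂/V₁).
W = (1.26)(8.314)(377) × ln(10.4/30.6)
  = 3949 × -1.079
W_by_gas = -4262 J.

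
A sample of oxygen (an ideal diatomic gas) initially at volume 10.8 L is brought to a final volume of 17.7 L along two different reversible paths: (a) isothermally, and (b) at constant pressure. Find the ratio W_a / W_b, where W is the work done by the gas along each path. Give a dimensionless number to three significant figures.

W_a / W_b ≈ 0.773

Path (a) isothermal: W = P₁V₁ ln(V₂/V₁) → W_a/(P₁V₁) = 0.494.
Path (b) isobaric: W = P₁(V₂ − V₁) → W_b/(P₁V₁) = 0.6389.
W_a / W_b = 0.494 / 0.6389 = 0.7732.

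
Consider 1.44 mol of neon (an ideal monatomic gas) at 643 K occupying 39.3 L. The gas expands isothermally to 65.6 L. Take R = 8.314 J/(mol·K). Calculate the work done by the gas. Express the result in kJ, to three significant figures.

W ≈ 3.94 kJ

Isothermal: W = nRT ln(V₂/V₁).
W = (1.44)(8.314)(643) × ln(65.6/39.3)
  = 7698 × 0.5124
W_by_gas = 3944 J.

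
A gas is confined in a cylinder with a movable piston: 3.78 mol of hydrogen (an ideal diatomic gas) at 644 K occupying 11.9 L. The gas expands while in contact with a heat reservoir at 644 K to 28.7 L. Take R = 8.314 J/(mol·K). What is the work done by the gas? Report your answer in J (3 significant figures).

Isothermal: W = nRT ln(V₂/V₁).
W = (3.78)(8.314)(644) × ln(28.7/11.9)
  = 20239 × 0.8804
W_by_gas = 17818 J.

W ≈ 17800 J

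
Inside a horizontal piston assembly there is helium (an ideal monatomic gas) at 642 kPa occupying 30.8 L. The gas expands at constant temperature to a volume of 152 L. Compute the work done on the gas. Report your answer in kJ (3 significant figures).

W ≈ -31.6 kJ

Isothermal: W = nRT ln(V₂/V₁) = P₁V₁ ln(V₂/V₁).
P₁V₁ = (642 kPa)(30.8 L) = 19774 J.
W = 19774 × ln(152/30.8) = 19774 × 1.596
W_by_gas = 31566 J; work on gas = −W_by = -31566 J.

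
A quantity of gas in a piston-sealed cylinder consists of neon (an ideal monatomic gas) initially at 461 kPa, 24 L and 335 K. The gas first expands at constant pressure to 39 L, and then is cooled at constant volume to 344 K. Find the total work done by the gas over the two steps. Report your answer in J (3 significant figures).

W_total ≈ 6920 J

Step 1 (isobaric): W = PΔV = (461 kPa)(39 − 24 L) = 6915 J.
Step 2 (isochoric): W = 0 (constant volume).
W_total = 6915 + 0 = 6915 J.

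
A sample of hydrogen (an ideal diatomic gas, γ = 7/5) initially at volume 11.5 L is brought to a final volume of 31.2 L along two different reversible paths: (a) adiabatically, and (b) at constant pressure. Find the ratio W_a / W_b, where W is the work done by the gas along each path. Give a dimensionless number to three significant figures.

Path (a) adiabatic: W = P₁V₁(1 − (V₁/V₂)^(γ−1))/(γ−1) → W_a/(P₁V₁) = 0.8229.
Path (b) isobaric: W = P₁(V₂ − V₁) → W_b/(P₁V₁) = 1.713.
W_a / W_b = 0.8229 / 1.713 = 0.4804.

W_a / W_b ≈ 0.480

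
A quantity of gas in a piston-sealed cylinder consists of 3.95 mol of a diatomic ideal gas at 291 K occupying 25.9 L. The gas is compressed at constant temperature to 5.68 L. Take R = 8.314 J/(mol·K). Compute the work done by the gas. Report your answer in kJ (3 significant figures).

Isothermal: W = nRT ln(V₂/V₁).
W = (3.95)(8.314)(291) × ln(5.68/25.9)
  = 9557 × -1.517
W_by_gas = -14500 J.

W ≈ -14.5 kJ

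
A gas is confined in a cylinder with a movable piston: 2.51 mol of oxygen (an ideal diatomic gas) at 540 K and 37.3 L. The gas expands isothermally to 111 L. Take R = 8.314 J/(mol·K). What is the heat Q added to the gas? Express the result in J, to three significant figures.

Isothermal ⇒ ΔU = 0, so Q = W = nRT ln(V₂/V₁).
Q = (2.51)(8.314)(540) ln(111/37.3) = 11269 × 1.091 = 12289 J.

Q ≈ 12300 J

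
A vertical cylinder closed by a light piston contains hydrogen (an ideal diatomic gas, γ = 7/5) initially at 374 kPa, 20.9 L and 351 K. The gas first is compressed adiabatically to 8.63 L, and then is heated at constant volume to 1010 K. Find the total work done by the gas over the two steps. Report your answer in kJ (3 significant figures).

W_total ≈ -8.29 kJ

Step 1 (adiabatic): W = (P₁V₁ − P₂V₂)/(γ−1) = (7817 − 11135)/0.4 = -8295 J.
Step 2 (isochoric): W = 0 (constant volume).
W_total = -8295 + 0 = -8295 J.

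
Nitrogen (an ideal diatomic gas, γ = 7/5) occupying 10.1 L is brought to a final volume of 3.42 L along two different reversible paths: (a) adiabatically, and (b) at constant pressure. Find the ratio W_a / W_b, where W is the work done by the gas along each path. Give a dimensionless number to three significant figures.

Path (a) adiabatic: W = P₁V₁(1 − (V₁/V₂)^(γ−1))/(γ−1) → W_a/(P₁V₁) = -1.355.
Path (b) isobaric: W = P₁(V₂ − V₁) → W_b/(P₁V₁) = -0.6614.
W_a / W_b = -1.355 / -0.6614 = 2.049.

W_a / W_b ≈ 2.05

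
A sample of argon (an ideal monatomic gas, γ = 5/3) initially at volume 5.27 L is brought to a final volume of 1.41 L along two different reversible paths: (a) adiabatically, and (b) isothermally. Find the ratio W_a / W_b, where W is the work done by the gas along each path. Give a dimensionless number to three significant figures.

W_a / W_b ≈ 1.60

Path (a) adiabatic: W = P₁V₁(1 − (V₁/V₂)^(γ−1))/(γ−1) → W_a/(P₁V₁) = -2.113.
Path (b) isothermal: W = P₁V₁ ln(V₂/V₁) → W_b/(P₁V₁) = -1.318.
W_a / W_b = -2.113 / -1.318 = 1.602.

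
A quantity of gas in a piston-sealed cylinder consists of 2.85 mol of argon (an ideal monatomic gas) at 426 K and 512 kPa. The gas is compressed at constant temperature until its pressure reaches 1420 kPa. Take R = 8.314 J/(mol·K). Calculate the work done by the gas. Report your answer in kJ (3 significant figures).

Isothermal process: W = nRT ln(V₂/V₁) = nRT ln(P₁/P₂).
W = (2.85)(8.314)(426) × ln(512/1420)
  = 10094 × ln(0.3606) = 10094 × -1.02
W_by_gas = -10297 J.

W ≈ -10.3 kJ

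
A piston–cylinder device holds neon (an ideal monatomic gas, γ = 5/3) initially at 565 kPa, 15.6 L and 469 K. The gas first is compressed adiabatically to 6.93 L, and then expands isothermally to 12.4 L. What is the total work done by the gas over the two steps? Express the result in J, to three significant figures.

Step 1 (adiabatic): W = (P₁V₁ − P₂V₂)/(γ−1) = (8814 − 15139)/0.667 = -9488 J.
After step 1: P = 2185 kPa, V = 6.93 L, T = 805.6 K.
Step 2 (isothermal): W = P₁V₁ ln(V₂/V₁) = (15139) ln(12.4/6.93) = 8808 J.
W_total = -9488 + 8808 = -679.2 J.

W_total ≈ -679 J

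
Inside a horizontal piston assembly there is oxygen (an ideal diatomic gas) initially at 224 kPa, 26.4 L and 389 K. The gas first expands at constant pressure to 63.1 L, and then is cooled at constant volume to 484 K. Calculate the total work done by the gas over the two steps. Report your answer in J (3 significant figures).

Step 1 (isobaric): W = PΔV = (224 kPa)(63.1 − 26.4 L) = 8221 J.
Step 2 (isochoric): W = 0 (constant volume).
W_total = 8221 + 0 = 8221 J.

W_total ≈ 8220 J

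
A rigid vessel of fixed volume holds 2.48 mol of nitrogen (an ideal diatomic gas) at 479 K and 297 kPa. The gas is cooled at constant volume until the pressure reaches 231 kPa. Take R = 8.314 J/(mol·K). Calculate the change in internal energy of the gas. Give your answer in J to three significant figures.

Constant volume ⇒ W = 0, so Q = ΔU = nCᵥΔT with Cᵥ = 5R/2 = 20.79 J/(mol·K).
At constant V, T₂/T₁ = P₂/P₁ ⇒ ΔT = T₁(P₂/P₁ − 1) = 479·(231/297 − 1) = -106.4 K.
ΔU = (2.48)(20.79)(-106.4) = -5487 J.

ΔU ≈ -5490 J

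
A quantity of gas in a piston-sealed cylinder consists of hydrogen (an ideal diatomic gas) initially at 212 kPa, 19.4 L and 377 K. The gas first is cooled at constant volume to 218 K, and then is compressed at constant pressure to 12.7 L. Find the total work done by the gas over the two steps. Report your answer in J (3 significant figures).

Step 1 (isochoric): W = 0 (constant volume).
After step 1: P = 122.6 kPa (V unchanged).
Step 2 (isobaric): W = PΔV = (122.6 kPa)(12.7 − 19.4 L) = -821.3 J.
W_total = 0 − 821.3 = -821.3 J.

W_total ≈ -821 J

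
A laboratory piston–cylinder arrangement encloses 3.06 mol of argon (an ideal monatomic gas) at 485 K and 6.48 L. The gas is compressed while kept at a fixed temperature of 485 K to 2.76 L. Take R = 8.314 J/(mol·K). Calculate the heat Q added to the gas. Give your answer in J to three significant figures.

Isothermal ⇒ ΔU = 0, so Q = W = nRT ln(V₂/V₁).
Q = (3.06)(8.314)(485) ln(2.76/6.48) = 12339 × -0.8535 = -10531 J.

Q ≈ -10500 J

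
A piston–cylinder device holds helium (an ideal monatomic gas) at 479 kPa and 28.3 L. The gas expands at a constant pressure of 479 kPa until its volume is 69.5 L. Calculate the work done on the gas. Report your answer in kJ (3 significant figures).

Isobaric: W = P ΔV.
W = (479 kPa)(69.5 − 28.3 L) = (479)(41.2) = 19735 J.
Work on gas = −W_by = -19735 J.

W ≈ -19.7 kJ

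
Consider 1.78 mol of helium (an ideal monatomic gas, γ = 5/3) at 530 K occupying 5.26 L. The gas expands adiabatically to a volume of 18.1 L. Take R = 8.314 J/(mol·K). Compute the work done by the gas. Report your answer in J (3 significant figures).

W ≈ 6600 J

Adiabatic: TV^(γ−1) = const with γ = 5/3.
T₂ = T₁ (V₁/V₂)^(γ−1) = 530 × (5.26/18.1)^0.667 = 530 × 0.4387 = 232.5 K.
W_by = nCᵥ(T₁ − T₂) = (1.78)(12.47)(530 − 232.5) = 6603 J.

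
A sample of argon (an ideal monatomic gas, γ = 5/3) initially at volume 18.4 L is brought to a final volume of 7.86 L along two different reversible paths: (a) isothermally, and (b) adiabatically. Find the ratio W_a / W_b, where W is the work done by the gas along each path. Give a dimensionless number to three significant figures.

Path (a) isothermal: W = P₁V₁ ln(V₂/V₁) → W_a/(P₁V₁) = -0.8506.
Path (b) adiabatic: W = P₁V₁(1 − (V₁/V₂)^(γ−1))/(γ−1) → W_b/(P₁V₁) = -1.145.
W_a / W_b = -0.8506 / -1.145 = 0.7431.

W_a / W_b ≈ 0.743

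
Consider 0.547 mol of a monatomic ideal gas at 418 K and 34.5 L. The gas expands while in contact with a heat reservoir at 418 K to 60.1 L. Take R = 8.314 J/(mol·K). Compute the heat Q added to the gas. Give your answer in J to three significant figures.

Isothermal ⇒ ΔU = 0, so Q = W = nRT ln(V₂/V₁).
Q = (0.547)(8.314)(418) ln(60.1/34.5) = 1901 × 0.5551 = 1055 J.

Q ≈ 1060 J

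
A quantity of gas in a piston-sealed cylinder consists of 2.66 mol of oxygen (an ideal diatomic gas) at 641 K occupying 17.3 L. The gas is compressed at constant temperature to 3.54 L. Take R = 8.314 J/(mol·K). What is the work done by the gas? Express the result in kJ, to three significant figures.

W ≈ -22.5 kJ

Isothermal: W = nRT ln(V₂/V₁).
W = (2.66)(8.314)(641) × ln(3.54/17.3)
  = 14176 × -1.587
W_by_gas = -22491 J.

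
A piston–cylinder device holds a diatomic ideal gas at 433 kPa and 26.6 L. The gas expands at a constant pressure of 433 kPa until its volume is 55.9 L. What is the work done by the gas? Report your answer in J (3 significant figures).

W ≈ 12700 J

Isobaric: W = P ΔV.
W = (433 kPa)(55.9 − 26.6 L) = (433)(29.3) = 12687 J.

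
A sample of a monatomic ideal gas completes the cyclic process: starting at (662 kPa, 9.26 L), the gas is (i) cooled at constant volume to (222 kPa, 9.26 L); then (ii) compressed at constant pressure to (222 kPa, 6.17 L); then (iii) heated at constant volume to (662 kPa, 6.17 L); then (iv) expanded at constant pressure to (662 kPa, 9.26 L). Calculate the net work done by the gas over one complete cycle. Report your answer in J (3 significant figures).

Constant-volume legs do no work.
W(ii) = (222)(6.17 − 9.26) = -686 J; W(iv) = (662)(9.26 − 6.17) = 2046 J.
W_net = -686 + 2046 = 1360 J (the clockwise enclosed area).

W_net ≈ 1360 J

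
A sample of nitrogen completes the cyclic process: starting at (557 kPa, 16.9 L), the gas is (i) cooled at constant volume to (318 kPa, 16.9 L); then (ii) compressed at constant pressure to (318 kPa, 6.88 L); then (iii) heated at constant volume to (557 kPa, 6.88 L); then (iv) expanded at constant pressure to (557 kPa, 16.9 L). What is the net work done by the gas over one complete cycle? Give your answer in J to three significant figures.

W_net ≈ 2390 J

Constant-volume legs do no work.
W(ii) = (318)(6.88 − 16.9) = -3186 J; W(iv) = (557)(16.9 − 6.88) = 5581 J.
W_net = -3186 + 5581 = 2395 J (the clockwise enclosed area).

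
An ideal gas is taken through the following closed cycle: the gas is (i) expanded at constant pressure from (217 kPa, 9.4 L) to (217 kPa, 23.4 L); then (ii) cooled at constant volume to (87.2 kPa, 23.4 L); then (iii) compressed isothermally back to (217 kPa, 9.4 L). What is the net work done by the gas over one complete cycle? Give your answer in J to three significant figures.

W_net ≈ 1180 J

Leg (i): W = PΔV = (217)(23.4 − 9.4) = 3038 J.
Leg (ii): W = 0.
Leg (iii): W = PᵢVᵢ ln(V_f/Vᵢ) = (2040) ln(9.4/23.4) = -1861 J.
W_net = 3038 − 1861 = 1177 J.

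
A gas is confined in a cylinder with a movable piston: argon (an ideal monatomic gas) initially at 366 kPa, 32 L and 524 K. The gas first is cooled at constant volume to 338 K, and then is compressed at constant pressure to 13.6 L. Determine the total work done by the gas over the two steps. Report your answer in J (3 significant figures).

Step 1 (isochoric): W = 0 (constant volume).
After step 1: P = 236.1 kPa (V unchanged).
Step 2 (isobaric): W = PΔV = (236.1 kPa)(13.6 − 32 L) = -4344 J.
W_total = 0 − 4344 = -4344 J.

W_total ≈ -4340 J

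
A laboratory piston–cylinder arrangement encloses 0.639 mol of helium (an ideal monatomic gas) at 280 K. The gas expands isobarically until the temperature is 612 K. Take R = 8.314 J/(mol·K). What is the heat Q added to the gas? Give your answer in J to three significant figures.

Q ≈ 4410 J

Isobaric: W = nRΔT = (0.639)(8.314)(332) = 1764 J.
ΔU = nCᵥΔT with Cᵥ = 3R/2: ΔU = (0.639)(12.47)(332) = 2646 J.
Q = ΔU + W = 2646 + 1764 = 4409 J.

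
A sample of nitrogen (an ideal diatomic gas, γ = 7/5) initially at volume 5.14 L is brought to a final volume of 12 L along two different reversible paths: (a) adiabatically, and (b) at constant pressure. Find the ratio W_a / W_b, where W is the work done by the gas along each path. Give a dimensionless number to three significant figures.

Path (a) adiabatic: W = P₁V₁(1 − (V₁/V₂)^(γ−1))/(γ−1) → W_a/(P₁V₁) = 0.719.
Path (b) isobaric: W = P₁(V₂ − V₁) → W_b/(P₁V₁) = 1.335.
W_a / W_b = 0.719 / 1.335 = 0.5388.

W_a / W_b ≈ 0.539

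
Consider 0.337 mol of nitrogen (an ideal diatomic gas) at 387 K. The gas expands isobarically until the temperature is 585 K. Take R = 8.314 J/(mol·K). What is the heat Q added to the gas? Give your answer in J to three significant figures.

Q ≈ 1940 J

Isobaric: W = nRΔT = (0.337)(8.314)(198) = 554.8 J.
ΔU = nCᵥΔT with Cᵥ = 5R/2: ΔU = (0.337)(20.79)(198) = 1387 J.
Q = ΔU + W = 1387 + 554.8 = 1942 J.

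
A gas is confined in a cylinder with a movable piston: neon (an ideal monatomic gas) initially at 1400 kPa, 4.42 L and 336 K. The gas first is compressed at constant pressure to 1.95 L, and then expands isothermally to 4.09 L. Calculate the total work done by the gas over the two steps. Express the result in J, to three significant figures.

W_total ≈ -1440 J

Step 1 (isobaric): W = PΔV = (1400 kPa)(1.95 − 4.42 L) = -3458 J.
After step 1: P = 1400 kPa, V = 1.95 L, T = 148.2 K.
Step 2 (isothermal): W = P₁V₁ ln(V₂/V₁) = (2730) ln(4.09/1.95) = 2022 J.
W_total = -3458 + 2022 = -1436 J.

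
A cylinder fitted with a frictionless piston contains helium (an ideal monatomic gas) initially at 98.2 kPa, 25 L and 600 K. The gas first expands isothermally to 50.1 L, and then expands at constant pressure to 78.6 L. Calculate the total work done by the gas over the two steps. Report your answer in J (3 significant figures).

W_total ≈ 3100 J

Step 1 (isothermal): W = P₁V₁ ln(V₂/V₁) = (2455) ln(50.1/25) = 1707 J.
After step 1: P = 49 kPa, V = 50.1 L, T = 600 K.
Step 2 (isobaric): W = PΔV = (49 kPa)(78.6 − 50.1 L) = 1397 J.
W_total = 1707 + 1397 = 3103 J.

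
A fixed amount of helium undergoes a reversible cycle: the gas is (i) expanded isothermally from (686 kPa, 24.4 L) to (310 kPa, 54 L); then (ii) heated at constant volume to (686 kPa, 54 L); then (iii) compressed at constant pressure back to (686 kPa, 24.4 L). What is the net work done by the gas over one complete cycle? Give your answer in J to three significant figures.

Leg (i): W = PᵢVᵢ ln(V_f/Vᵢ) = (16738) ln(54/24.4) = 13297 J.
Leg (ii): W = 0.
Leg (iii): W = PΔV = (686)(24.4 − 54) = -20306 J.
W_net = 13297 − 20306 = -7009 J.

W_net ≈ -7010 J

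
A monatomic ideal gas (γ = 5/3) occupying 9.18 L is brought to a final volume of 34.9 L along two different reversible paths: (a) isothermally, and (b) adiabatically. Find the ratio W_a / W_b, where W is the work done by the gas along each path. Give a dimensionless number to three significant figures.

Path (a) isothermal: W = P₁V₁ ln(V₂/V₁) → W_a/(P₁V₁) = 1.335.
Path (b) adiabatic: W = P₁V₁(1 − (V₁/V₂)^(γ−1))/(γ−1) → W_b/(P₁V₁) = 0.8842.
W_a / W_b = 1.335 / 0.8842 = 1.51.

W_a / W_b ≈ 1.51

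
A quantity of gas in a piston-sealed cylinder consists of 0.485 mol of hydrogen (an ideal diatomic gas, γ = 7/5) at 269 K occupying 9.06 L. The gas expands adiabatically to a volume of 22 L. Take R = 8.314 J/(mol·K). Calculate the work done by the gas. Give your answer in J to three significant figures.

Adiabatic: TV^(γ−1) = const with γ = 7/5.
T₂ = T₁ (V₁/V₂)^(γ−1) = 269 × (9.06/22)^0.4 = 269 × 0.7013 = 188.6 K.
W_by = nCᵥ(T₁ − T₂) = (0.485)(20.79)(269 − 188.6) = 810.1 J.

W ≈ 810 J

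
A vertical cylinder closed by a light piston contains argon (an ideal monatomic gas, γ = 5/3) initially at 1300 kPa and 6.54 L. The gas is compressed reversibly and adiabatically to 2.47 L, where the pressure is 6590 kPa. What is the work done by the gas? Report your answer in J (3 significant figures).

Adiabatic: W = (P₁V₁ − P₂V₂)/(γ − 1) with γ = 5/3.
P₁V₁ = 8502 J, P₂V₂ = 16277 J.
W = (8502 − 16277) / 0.6667 = -11663 J.

W ≈ -11700 J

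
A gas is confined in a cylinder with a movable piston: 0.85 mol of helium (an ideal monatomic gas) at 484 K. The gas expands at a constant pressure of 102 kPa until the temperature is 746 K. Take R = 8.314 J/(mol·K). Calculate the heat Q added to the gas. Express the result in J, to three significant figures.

Q ≈ 4630 J

Isobaric: W = nRΔT = (0.85)(8.314)(262) = 1852 J.
ΔU = nCᵥΔT with Cᵥ = 3R/2: ΔU = (0.85)(12.47)(262) = 2777 J.
Q = ΔU + W = 2777 + 1852 = 4629 J.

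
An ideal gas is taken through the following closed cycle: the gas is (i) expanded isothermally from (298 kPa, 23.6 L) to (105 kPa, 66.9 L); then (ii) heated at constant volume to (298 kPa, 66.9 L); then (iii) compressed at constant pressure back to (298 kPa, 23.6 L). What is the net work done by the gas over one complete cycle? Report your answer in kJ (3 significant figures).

W_net ≈ -5.58 kJ

Leg (i): W = PᵢVᵢ ln(V_f/Vᵢ) = (7033) ln(66.9/23.6) = 7328 J.
Leg (ii): W = 0.
Leg (iii): W = PΔV = (298)(23.6 − 66.9) = -12903 J.
W_net = 7328 − 12903 = -5576 J.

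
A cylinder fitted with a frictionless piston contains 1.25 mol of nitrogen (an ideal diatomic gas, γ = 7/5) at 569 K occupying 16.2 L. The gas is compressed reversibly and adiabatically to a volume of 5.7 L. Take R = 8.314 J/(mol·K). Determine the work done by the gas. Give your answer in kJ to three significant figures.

Adiabatic: TV^(γ−1) = const with γ = 7/5.
T₂ = T₁ (V₁/V₂)^(γ−1) = 569 × (16.2/5.7)^0.4 = 569 × 1.519 = 864.1 K.
W_by = nCᵥ(T₁ − T₂) = (1.25)(20.79)(569 − 864.1) = -7667 J.

W ≈ -7.67 kJ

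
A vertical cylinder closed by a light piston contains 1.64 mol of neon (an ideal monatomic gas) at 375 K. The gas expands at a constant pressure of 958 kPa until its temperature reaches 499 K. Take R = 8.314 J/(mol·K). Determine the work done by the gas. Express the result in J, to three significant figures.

W ≈ 1690 J

Isobaric: W = P ΔV = nR ΔT.
W = (1.64)(8.314)(499 − 375) = 1691 J.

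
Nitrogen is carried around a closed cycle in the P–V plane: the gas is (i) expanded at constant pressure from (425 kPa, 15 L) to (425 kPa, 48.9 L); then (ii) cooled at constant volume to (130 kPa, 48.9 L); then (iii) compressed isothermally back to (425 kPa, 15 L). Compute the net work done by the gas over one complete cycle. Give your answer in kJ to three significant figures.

Leg (i): W = PΔV = (425)(48.9 − 15) = 14408 J.
Leg (ii): W = 0.
Leg (iii): W = PᵢVᵢ ln(V_f/Vᵢ) = (6357) ln(15/48.9) = -7512 J.
W_net = 14408 − 7512 = 6895 J.

W_net ≈ 6.90 kJ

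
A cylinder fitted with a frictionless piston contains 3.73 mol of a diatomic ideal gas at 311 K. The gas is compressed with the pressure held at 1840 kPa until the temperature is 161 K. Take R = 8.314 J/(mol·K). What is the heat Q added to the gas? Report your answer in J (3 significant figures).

Q ≈ -16300 J

Isobaric: W = nRΔT = (3.73)(8.314)(-150) = -4652 J.
ΔU = nCᵥΔT with Cᵥ = 5R/2: ΔU = (3.73)(20.79)(-150) = -11629 J.
Q = ΔU + W = -11629 − 4652 = -16281 J.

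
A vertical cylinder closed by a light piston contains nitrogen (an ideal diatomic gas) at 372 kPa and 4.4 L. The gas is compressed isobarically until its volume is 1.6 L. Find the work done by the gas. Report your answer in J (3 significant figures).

W ≈ -1040 J

Isobaric: W = P ΔV.
W = (372 kPa)(1.6 − 4.4 L) = (372)(-2.8) = -1042 J.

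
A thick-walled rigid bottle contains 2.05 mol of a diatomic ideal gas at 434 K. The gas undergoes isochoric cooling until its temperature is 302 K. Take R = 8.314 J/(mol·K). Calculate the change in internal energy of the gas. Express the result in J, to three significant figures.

Constant volume ⇒ W = 0, so Q = ΔU = nCᵥΔT with Cᵥ = 5R/2 = 20.79 J/(mol·K).
ΔU = (2.05)(20.79)(302 − 434) = -5624 J.

ΔU ≈ -5620 J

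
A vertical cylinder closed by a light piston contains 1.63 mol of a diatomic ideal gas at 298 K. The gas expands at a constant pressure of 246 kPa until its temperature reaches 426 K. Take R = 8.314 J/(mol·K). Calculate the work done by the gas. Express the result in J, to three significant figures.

W ≈ 1730 J

Isobaric: W = P ΔV = nR ΔT.
W = (1.63)(8.314)(426 − 298) = 1735 J.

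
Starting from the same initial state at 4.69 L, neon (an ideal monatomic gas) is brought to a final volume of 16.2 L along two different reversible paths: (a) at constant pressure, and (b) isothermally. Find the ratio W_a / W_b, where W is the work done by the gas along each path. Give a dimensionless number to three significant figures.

W_a / W_b ≈ 1.98

Path (a) isobaric: W = P₁(V₂ − V₁) → W_a/(P₁V₁) = 2.454.
Path (b) isothermal: W = P₁V₁ ln(V₂/V₁) → W_b/(P₁V₁) = 1.24.
W_a / W_b = 2.454 / 1.24 = 1.98.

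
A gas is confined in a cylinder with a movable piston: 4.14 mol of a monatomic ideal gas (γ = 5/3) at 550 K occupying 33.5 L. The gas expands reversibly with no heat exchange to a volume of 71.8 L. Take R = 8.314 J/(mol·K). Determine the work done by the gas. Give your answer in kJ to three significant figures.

W ≈ 11.3 kJ

Adiabatic: TV^(γ−1) = const with γ = 5/3.
T₂ = T₁ (V₁/V₂)^(γ−1) = 550 × (33.5/71.8)^0.667 = 550 × 0.6016 = 330.9 K.
W_by = nCᵥ(T₁ − T₂) = (4.14)(12.47)(550 − 330.9) = 11314 J.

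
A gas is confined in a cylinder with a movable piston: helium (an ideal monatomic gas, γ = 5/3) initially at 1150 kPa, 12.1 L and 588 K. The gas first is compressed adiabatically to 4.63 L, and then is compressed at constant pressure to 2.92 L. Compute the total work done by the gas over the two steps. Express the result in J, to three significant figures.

W_total ≈ -28500 J

Step 1 (adiabatic): W = (P₁V₁ − P₂V₂)/(γ−1) = (13915 − 26401)/0.667 = -18729 J.
After step 1: P = 5702 kPa, V = 4.63 L, T = 1116 K.
Step 2 (isobaric): W = PΔV = (5702 kPa)(2.92 − 4.63 L) = -9751 J.
W_total = -18729 − 9751 = -28480 J.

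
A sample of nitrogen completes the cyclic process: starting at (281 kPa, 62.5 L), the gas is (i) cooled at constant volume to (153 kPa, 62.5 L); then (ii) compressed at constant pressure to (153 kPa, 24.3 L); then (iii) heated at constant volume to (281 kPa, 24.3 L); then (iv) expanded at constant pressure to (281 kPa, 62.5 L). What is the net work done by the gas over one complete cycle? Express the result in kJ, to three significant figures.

W_net ≈ 4.89 kJ

Constant-volume legs do no work.
W(ii) = (153)(24.3 − 62.5) = -5845 J; W(iv) = (281)(62.5 − 24.3) = 10734 J.
W_net = -5845 + 10734 = 4890 J (the clockwise enclosed area).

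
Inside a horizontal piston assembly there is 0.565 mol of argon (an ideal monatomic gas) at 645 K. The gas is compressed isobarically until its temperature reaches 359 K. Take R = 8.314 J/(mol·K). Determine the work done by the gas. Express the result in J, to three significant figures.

Isobaric: W = P ΔV = nR ΔT.
W = (0.565)(8.314)(359 − 645) = -1343 J.

W ≈ -1340 J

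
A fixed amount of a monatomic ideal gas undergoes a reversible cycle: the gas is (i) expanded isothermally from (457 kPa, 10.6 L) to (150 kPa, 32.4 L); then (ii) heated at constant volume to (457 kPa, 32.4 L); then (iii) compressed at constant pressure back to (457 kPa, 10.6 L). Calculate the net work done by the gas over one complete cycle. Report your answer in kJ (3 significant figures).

Leg (i): W = PᵢVᵢ ln(V_f/Vᵢ) = (4844) ln(32.4/10.6) = 5412 J.
Leg (ii): W = 0.
Leg (iii): W = PΔV = (457)(10.6 − 32.4) = -9963 J.
W_net = 5412 − 9963 = -4550 J.

W_net ≈ -4.55 kJ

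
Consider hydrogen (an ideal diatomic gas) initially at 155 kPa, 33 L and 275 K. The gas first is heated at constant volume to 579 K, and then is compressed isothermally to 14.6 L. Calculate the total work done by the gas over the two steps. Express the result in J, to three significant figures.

Step 1 (isochoric): W = 0 (constant volume).
After step 1: P = 326.3 kPa (V unchanged).
Step 2 (isothermal): W = P₁V₁ ln(V₂/V₁) = (10769) ln(14.6/33) = -8782 J.
W_total = 0 − 8782 = -8782 J.

W_total ≈ -8780 J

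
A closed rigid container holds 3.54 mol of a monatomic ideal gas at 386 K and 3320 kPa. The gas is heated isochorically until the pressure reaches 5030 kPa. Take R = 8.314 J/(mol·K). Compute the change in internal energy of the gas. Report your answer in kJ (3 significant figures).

Constant volume ⇒ W = 0, so Q = ΔU = nCᵥΔT with Cᵥ = 3R/2 = 12.47 J/(mol·K).
At constant V, T₂/T₁ = P₂/P₁ ⇒ ΔT = T₁(P₂/P₁ − 1) = 386·(5030/3320 − 1) = 198.8 K.
ΔU = (3.54)(12.47)(198.8) = 8777 J.

ΔU ≈ 8.78 kJ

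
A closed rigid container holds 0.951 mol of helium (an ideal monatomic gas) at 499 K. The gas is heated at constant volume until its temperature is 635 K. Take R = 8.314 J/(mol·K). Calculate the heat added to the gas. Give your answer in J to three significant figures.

Constant volume ⇒ W = 0, so Q = ΔU = nCᵥΔT with Cᵥ = 3R/2 = 12.47 J/(mol·K).
ΔU = (0.951)(12.47)(635 − 499) = 1613 J.

Q ≈ 1610 J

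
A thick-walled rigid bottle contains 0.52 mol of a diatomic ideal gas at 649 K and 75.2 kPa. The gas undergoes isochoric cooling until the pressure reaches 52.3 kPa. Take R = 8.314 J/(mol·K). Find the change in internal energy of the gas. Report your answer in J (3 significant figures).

ΔU ≈ -2140 J

Constant volume ⇒ W = 0, so Q = ΔU = nCᵥΔT with Cᵥ = 5R/2 = 20.79 J/(mol·K).
At constant V, T₂/T₁ = P₂/P₁ ⇒ ΔT = T₁(P₂/P₁ − 1) = 649·(52.3/75.2 − 1) = -197.6 K.
ΔU = (0.52)(20.79)(-197.6) = -2136 J.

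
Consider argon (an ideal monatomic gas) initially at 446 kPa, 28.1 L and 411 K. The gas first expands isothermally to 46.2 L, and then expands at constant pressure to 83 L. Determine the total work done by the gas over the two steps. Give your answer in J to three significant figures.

W_total ≈ 16200 J

Step 1 (isothermal): W = P₁V₁ ln(V₂/V₁) = (12533) ln(46.2/28.1) = 6231 J.
After step 1: P = 271.3 kPa, V = 46.2 L, T = 411 K.
Step 2 (isobaric): W = PΔV = (271.3 kPa)(83 − 46.2 L) = 9983 J.
W_total = 6231 + 9983 = 16214 J.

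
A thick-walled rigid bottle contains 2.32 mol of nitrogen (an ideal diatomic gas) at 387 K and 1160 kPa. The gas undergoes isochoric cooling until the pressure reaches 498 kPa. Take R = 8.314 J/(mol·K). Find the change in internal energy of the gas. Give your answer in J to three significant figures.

ΔU ≈ -10600 J

Constant volume ⇒ W = 0, so Q = ΔU = nCᵥΔT with Cᵥ = 5R/2 = 20.79 J/(mol·K).
At constant V, T₂/T₁ = P₂/P₁ ⇒ ΔT = T₁(P₂/P₁ − 1) = 387·(498/1160 − 1) = -220.9 K.
ΔU = (2.32)(20.79)(-220.9) = -10650 J.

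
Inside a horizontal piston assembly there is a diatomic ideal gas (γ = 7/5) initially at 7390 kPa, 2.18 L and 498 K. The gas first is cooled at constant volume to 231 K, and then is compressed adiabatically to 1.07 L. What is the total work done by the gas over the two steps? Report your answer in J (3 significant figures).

W_total ≈ -6150 J

Step 1 (isochoric): W = 0 (constant volume).
After step 1: P = 3428 kPa (V unchanged).
Step 2 (adiabatic): W = (P₁V₁ − P₂V₂)/(γ−1) = (7473 − 9934)/0.4 = -6152 J.
W_total = 0 − 6152 = -6152 J.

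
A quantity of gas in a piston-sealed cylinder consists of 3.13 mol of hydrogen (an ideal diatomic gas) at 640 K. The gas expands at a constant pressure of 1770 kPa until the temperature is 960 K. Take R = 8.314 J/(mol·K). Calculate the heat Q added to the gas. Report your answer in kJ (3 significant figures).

Isobaric: W = nRΔT = (3.13)(8.314)(320) = 8327 J.
ΔU = nCᵥΔT with Cᵥ = 5R/2: ΔU = (3.13)(20.79)(320) = 20818 J.
Q = ΔU + W = 20818 + 8327 = 29146 J.

Q ≈ 29.1 kJ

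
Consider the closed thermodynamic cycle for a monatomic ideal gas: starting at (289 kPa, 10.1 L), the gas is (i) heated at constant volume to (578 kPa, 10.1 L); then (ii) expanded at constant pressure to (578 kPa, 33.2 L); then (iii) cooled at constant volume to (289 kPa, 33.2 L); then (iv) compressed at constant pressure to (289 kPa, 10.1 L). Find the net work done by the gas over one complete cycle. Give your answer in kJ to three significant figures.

W_net ≈ 6.68 kJ

Constant-volume legs do no work.
W(ii) = (578)(33.2 − 10.1) = 13352 J; W(iv) = (289)(10.1 − 33.2) = -6676 J.
W_net = 13352 − 6676 = 6676 J (the clockwise enclosed area).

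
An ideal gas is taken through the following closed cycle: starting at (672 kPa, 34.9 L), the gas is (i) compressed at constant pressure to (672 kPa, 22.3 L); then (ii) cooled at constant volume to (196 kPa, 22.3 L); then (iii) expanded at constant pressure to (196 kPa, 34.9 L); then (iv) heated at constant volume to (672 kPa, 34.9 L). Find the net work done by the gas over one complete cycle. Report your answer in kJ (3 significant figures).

Constant-volume legs do no work.
W(i) = (672)(22.3 − 34.9) = -8467 J; W(iii) = (196)(34.9 − 22.3) = 2470 J.
W_net = -8467 + 2470 = -5998 J (the counter-clockwise enclosed area).

W_net ≈ -6.00 kJ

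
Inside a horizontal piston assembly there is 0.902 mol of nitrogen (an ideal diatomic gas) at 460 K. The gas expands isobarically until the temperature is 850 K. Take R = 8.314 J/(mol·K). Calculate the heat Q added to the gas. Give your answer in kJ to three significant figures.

Q ≈ 10.2 kJ

Isobaric: W = nRΔT = (0.902)(8.314)(390) = 2925 J.
ΔU = nCᵥΔT with Cᵥ = 5R/2: ΔU = (0.902)(20.79)(390) = 7312 J.
Q = ΔU + W = 7312 + 2925 = 10236 J.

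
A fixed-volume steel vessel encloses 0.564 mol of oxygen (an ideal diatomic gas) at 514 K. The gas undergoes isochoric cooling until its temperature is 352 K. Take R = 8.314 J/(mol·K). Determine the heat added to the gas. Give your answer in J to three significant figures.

Constant volume ⇒ W = 0, so Q = ΔU = nCᵥΔT with Cᵥ = 5R/2 = 20.79 J/(mol·K).
ΔU = (0.564)(20.79)(352 − 514) = -1899 J.

Q ≈ -1900 J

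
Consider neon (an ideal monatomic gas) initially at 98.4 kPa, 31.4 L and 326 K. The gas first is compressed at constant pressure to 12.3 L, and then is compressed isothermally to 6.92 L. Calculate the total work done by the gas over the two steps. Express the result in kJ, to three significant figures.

Step 1 (isobaric): W = PΔV = (98.4 kPa)(12.3 − 31.4 L) = -1879 J.
After step 1: P = 98.4 kPa, V = 12.3 L, T = 127.7 K.
Step 2 (isothermal): W = P₁V₁ ln(V₂/V₁) = (1210) ln(6.92/12.3) = -696.2 J.
W_total = -1879 − 696.2 = -2576 J.

W_total ≈ -2.58 kJ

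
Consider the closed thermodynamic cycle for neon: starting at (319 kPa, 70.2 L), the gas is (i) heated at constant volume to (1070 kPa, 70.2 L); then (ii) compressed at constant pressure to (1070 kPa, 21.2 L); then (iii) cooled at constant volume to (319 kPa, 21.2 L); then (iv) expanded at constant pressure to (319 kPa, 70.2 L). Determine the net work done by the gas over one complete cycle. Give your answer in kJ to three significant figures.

W_net ≈ -36.8 kJ

Constant-volume legs do no work.
W(ii) = (1070)(21.2 − 70.2) = -52430 J; W(iv) = (319)(70.2 − 21.2) = 15631 J.
W_net = -52430 + 15631 = -36799 J (the counter-clockwise enclosed area).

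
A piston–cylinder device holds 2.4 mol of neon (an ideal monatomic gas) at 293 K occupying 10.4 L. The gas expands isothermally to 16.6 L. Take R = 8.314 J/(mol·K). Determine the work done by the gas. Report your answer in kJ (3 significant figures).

W ≈ 2.73 kJ

Isothermal: W = nRT ln(V₂/V₁).
W = (2.4)(8.314)(293) × ln(16.6/10.4)
  = 5846 × 0.4676
W_by_gas = 2734 J.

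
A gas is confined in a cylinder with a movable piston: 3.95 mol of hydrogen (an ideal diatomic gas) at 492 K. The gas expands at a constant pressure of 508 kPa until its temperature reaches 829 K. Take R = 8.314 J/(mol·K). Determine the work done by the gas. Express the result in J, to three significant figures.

Isobaric: W = P ΔV = nR ΔT.
W = (3.95)(8.314)(829 − 492) = 11067 J.

W ≈ 11100 J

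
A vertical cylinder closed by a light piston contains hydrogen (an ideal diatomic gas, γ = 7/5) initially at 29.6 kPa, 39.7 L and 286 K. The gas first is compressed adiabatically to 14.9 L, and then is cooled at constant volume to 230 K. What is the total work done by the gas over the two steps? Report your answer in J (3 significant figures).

W_total ≈ -1410 J

Step 1 (adiabatic): W = (P₁V₁ − P₂V₂)/(γ−1) = (1175 − 1739)/0.4 = -1410 J.
Step 2 (isochoric): W = 0 (constant volume).
W_total = -1410 + 0 = -1410 J.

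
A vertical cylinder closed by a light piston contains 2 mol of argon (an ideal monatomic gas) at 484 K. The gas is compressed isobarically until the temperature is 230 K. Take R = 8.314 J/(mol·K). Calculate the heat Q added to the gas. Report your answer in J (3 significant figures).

Isobaric: W = nRΔT = (2)(8.314)(-254) = -4224 J.
ΔU = nCᵥΔT with Cᵥ = 3R/2: ΔU = (2)(12.47)(-254) = -6335 J.
Q = ΔU + W = -6335 − 4224 = -10559 J.

Q ≈ -10600 J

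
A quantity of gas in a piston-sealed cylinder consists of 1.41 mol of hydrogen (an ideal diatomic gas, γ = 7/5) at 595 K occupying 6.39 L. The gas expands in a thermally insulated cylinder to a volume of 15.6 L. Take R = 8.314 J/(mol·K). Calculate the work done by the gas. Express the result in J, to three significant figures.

Adiabatic: TV^(γ−1) = const with γ = 7/5.
T₂ = T₁ (V₁/V₂)^(γ−1) = 595 × (6.39/15.6)^0.4 = 595 × 0.6998 = 416.4 K.
W_by = nCᵥ(T₁ − T₂) = (1.41)(20.79)(595 − 416.4) = 5235 J.

W ≈ 5240 J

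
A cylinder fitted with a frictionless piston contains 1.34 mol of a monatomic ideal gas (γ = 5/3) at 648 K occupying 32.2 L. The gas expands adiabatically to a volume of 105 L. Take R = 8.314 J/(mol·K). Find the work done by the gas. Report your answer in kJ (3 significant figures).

Adiabatic: TV^(γ−1) = const with γ = 5/3.
T₂ = T₁ (V₁/V₂)^(γ−1) = 648 × (32.2/105)^0.667 = 648 × 0.4548 = 294.7 K.
W_by = nCᵥ(T₁ − T₂) = (1.34)(12.47)(648 − 294.7) = 5904 J.

W ≈ 5.90 kJ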